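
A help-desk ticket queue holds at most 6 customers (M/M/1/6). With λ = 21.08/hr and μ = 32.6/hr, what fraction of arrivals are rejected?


ρ = λ/μ = 21.08/32.6 = 0.6466
P_K = (1−ρ)ρ^K/(1−ρ^(K+1)) = (0.3534·0.073100)/(1 − 0.047268)
= 0.025832/0.952732 = 0.027113

Final: 0.027113


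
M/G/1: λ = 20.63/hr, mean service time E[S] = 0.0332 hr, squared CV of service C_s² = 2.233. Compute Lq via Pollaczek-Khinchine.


ρ = λ·E[S] = 20.63·0.0332 = 0.6849
Lq = ρ²(1+C_s²)/(2(1−ρ)) = 0.4691·(1+2.233)/(2·0.3151)
= 0.4691·3.2330/0.6302 = 2.40671

Final: 2.40671


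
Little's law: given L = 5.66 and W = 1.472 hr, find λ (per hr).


λ = L/W = 5.66/1.472 = 3.8451 /hr

Final: 3.8451 /hr


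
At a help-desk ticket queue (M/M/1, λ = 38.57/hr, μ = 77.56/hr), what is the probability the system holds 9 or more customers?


ρ = 38.57/77.56 = 0.4973
P(N ≥ n) = ρ^n = 0.4973^9 = 0.001860

Final: 0.001860


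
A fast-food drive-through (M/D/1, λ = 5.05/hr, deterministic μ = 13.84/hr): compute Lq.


ρ = 5.05/13.84 = 0.3649
M/D/1: Lq = ρ²/(2(1−ρ)) = 0.1331/(2·0.6351) = 0.10482

Final: 0.10482


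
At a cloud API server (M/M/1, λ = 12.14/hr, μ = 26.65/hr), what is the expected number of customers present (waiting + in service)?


ρ = λ/μ = 12.14/26.65 = 0.4555
L = ρ/(1−ρ) = 0.4555/(1 − 0.4555) = 0.4555/0.5445 = 0.8367

Final: 0.8367


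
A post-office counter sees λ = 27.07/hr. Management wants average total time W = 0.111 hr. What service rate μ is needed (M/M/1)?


W = 1/(μ−λ) ⇒ μ − λ = 1/W = 1/0.111 = 9.0090
μ = λ + 1/W = 27.07 + 9.0090 = 36.0790 per hr

Final: 36.0790 /hr


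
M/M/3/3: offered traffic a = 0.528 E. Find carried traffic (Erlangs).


B(3,0.528) = 0.014500 (Erlang-B)
Carried load = a(1 − B) = 0.528·(1 − 0.014500) = 0.528·0.985500 = 0.5203 E

Final: 0.5203 Erlangs


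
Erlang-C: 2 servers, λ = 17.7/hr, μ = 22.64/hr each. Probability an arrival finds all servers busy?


a = λ/μ = 0.7818; ρ = a/2 = 0.3909
P₀ = 0.437917 (from M/M/c formula)
C(c,a) = [a^c/(c!(1−ρ))]·P₀ = [0.61121/(2·0.6091)]·0.437917
= 0.50174·0.437917 = 0.219719

Final: 0.219719


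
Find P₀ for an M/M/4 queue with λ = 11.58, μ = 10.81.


a = λ/μ = 11.58/10.81 = 1.0712; ρ = a/c = 0.2678
Σ_{k=0}^{3} a^k/k! (terms k=0..3) = 1.00000 + 1.07123 + 0.57377 + 0.20488 = 2.84988
Tail: a^4/(4!(1−ρ)) = 1.31684/(24·0.7322) = 0.07494
P₀ = 1/(2.84988 + 0.07494) = 1/2.92481 = 0.341902

Final: 0.341902


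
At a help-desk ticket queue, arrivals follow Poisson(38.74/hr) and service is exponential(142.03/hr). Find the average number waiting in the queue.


ρ = 38.74/142.03 = 0.2728
Lq = ρ²/(1−ρ) = 0.07440/0.7272 = 0.1023

Final: 0.1023


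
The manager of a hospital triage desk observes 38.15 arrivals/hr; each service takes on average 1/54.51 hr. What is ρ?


ρ = λ/μ = 38.15/54.51 = 0.6999

Final: 0.6999


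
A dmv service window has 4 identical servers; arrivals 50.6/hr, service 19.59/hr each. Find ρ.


ρ = λ/(cμ) = 50.6/(4·19.59) = 50.6/78.36 = 0.6457

Final: 0.6457


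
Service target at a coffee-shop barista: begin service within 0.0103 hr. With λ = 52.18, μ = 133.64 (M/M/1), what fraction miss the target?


ρ = 52.18/133.64 = 0.3905
P(Wq > t) = ρ·e^{−(μ−λ)t} = 0.3905·e^{−0.8390}
= 0.3905·0.432126 = 0.168724

Final: 0.168724


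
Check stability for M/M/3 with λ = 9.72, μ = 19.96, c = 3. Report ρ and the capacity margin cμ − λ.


Total capacity cμ = 3·19.96 = 59.88/hr
ρ = λ/(cμ) = 9.72/59.88 = 0.1623
Stable ⇔ ρ < 1: YES
Spare capacity = cμ − λ = 59.88 − 9.72 = 50.16/hr

Final: ρ = 0.1623; stable; margin = 50.16/hr


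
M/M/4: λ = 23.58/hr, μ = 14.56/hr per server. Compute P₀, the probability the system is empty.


a = λ/μ = 23.58/14.56 = 1.6195; ρ = a/c = 0.4049
Σ_{k=0}^{3} a^k/k! (terms k=0..3) = 1.00000 + 1.61951 + 1.31140 + 0.70794 = 4.63884
Tail: a^4/(4!(1−ρ)) = 6.87907/(24·0.5951) = 0.48163
P₀ = 1/(4.63884 + 0.48163) = 1/5.12047 = 0.195295

Final: 0.195295


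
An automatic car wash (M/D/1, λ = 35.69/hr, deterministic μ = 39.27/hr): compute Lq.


ρ = 35.69/39.27 = 0.9088
M/D/1: Lq = ρ²/(2(1−ρ)) = 0.8260/(2·0.09116) = 4.53022

Final: 4.53022


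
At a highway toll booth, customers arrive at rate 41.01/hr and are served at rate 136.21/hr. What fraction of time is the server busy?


ρ = λ/μ = 41.01/136.21 = 0.3011

Final: 0.3011


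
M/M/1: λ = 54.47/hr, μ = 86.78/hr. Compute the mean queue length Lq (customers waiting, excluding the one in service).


ρ = 54.47/86.78 = 0.6277
Lq = ρ²/(1−ρ) = 0.3940/0.3723 = 1.0582

Final: 1.0582


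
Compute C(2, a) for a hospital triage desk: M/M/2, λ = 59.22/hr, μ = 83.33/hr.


a = λ/μ = 0.7107; ρ = a/2 = 0.3553
P₀ = 0.475651 (from M/M/c formula)
C(c,a) = [a^c/(c!(1−ρ))]·P₀ = [0.50505/(2·0.6447)]·0.475651
= 0.39171·0.475651 = 0.186319

Final: 0.186319


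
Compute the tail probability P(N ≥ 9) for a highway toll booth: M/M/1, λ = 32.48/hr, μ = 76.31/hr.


ρ = 32.48/76.31 = 0.4256
P(N ≥ n) = ρ^n = 0.4256^9 = 0.0004585

Final: 0.0004585


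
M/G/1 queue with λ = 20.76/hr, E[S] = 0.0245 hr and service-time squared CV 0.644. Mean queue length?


ρ = λ·E[S] = 20.76·0.0245 = 0.5086
Lq = ρ²(1+C_s²)/(2(1−ρ)) = 0.2587·(1+0.644)/(2·0.4914)
= 0.2587·1.6440/0.9828 = 0.43275

Final: 0.43275


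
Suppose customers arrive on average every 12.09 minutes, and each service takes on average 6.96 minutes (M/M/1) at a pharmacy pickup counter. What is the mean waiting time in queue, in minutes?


λ = 60/12.09 = 4.9628 /hr
μ = 60/6.96 = 8.6207 /hr
ρ = λ/μ = 4.9628/8.6207 = 0.5757
Wq = ρ/(μ−λ) = 0.5757/(8.6207−4.9628) = 0.15738 hr
In minutes: 0.15738·60 = 9.443 min

Final: 9.443 min


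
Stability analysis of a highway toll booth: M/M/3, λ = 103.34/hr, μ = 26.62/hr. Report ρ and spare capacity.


Total capacity cμ = 3·26.62 = 79.86/hr
ρ = λ/(cμ) = 103.34/79.86 = 1.2940
Stable ⇔ ρ < 1: NO
Spare capacity = cμ − λ = 79.86 − 103.34 = -23.48/hr

Final: ρ = 1.2940; unstable; margin = -23.48/hr


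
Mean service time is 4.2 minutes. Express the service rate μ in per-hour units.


μ = 1/(service time) in consistent units.
1 hour = 60 min, so μ = 60/4.2 = 14.2857 per hour

Final: 14.2857 /hr


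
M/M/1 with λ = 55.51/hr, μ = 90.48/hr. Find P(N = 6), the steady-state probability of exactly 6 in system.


ρ = 55.51/90.48 = 0.6135
P_n = (1−ρ)·ρ^n = (1 − 0.6135)·0.6135^6 = 0.3865·0.053323 = 0.020609

Final: 0.020609


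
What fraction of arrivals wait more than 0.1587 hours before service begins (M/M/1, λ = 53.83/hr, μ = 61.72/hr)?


ρ = 53.83/61.72 = 0.8722
P(Wq > t) = ρ·e^{−(μ−λ)t} = 0.8722·e^{−1.2521}
= 0.8722·0.285891 = 0.249344

Final: 0.249344


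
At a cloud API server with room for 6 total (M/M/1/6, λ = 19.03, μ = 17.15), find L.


ρ = 19.03/17.15 = 1.1096
L = ρ[1 − (K+1)ρ^K + Kρ^(K+1)] / [(1−ρ)(1−ρ^(K+1))]
Numerator: 1.1096·(1 − 7·1.866586 + 6·2.071203) = 0.400702
Denominator: (-0.1096)·(-1.071203) = 0.117426
L = 0.400702/0.117426 = 3.4124

Final: 3.4124


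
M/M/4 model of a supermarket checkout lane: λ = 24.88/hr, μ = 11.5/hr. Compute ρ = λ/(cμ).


ρ = λ/(cμ) = 24.88/(4·11.5) = 24.88/46.00 = 0.5409

Final: 0.5409


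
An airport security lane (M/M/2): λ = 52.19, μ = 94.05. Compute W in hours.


a = 0.5549; ρ = 0.2775; P₀ = 0.565608
Lq = P₀·a^c·ρ/(c!(1−ρ)²) = 0.04628
Wq = Lq/λ = 0.04628/52.19 = 0.0008868 hr
W = Wq + 1/μ = 0.0008868 + 0.01063 = 0.01152 hr

Final: 0.01152 hr


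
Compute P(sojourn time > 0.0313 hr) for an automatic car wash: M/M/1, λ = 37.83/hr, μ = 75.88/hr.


W ~ Exponential(μ−λ) for M/M/1.
μ − λ = 75.88 − 37.83 = 38.0500
P(W > t) = e^{−(μ−λ)t} = e^{−1.1910} = 0.303928

Final: 0.303928


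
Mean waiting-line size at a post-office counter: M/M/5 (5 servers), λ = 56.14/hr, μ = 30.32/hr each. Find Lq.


a = λ/μ = 1.8516; ρ = a/5 = 0.3703
P₀ = 0.156214
Lq = P₀·a^c·ρ / (c!·(1−ρ)²) = 0.156214·21.76286·0.3703/(120·0.39650)
= 0.02646

Final: 0.02646


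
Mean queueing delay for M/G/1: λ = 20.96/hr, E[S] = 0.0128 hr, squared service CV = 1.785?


ρ = λ·E[S] = 20.96·0.0128 = 0.2683
E[S²] = E[S]²(1+C_s²) = 0.0128²·(1+1.785) = 0.0004563
Wq = λ·E[S²]/(2(1−ρ)) = 20.96·0.0004563/(2·0.7317) = 0.006535 hr

Final: 0.006535 hr


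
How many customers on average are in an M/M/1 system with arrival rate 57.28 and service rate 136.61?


ρ = λ/μ = 57.28/136.61 = 0.4193
L = ρ/(1−ρ) = 0.4193/(1 − 0.4193) = 0.4193/0.5807 = 0.7220

Final: 0.7220


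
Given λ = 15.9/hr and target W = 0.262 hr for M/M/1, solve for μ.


W = 1/(μ−λ) ⇒ μ − λ = 1/W = 1/0.262 = 3.8168
μ = λ + 1/W = 15.9 + 3.8168 = 19.7168 per hr

Final: 19.7168 /hr


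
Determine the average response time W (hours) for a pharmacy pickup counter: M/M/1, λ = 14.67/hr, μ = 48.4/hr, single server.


W = 1/(μ−λ) = 1/(48.4 − 14.67) = 1/33.73 = 0.02965 hr

Final: 0.02965 hr


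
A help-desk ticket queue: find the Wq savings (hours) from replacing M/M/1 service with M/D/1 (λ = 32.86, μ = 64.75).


ρ = 32.86/64.75 = 0.5075
Wq(M/M/1) = ρ/(μ−λ) = 0.5075/31.89 = 0.01591 hr
Wq(M/D/1) = ρ/(2(μ−λ)) = 0.007957 hr
Savings = 0.01591 − 0.007957 = 0.007957 hr

Final: 0.007957 hr


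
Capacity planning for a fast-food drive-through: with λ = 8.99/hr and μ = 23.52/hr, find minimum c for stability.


Stability requires cμ > λ ⇔ c > λ/μ.
λ/μ = 8.99/23.52 = 0.3822
Minimum integer c = ⌊0.3822⌋ + 1 = 1
Check: 1·23.52 = 23.52 > 8.99, while 0·23.52 = 0.00 ≤ 8.99

Final: 1 servers


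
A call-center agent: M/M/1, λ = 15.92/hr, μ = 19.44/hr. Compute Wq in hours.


ρ = 15.92/19.44 = 0.8189
Wq = ρ/(μ−λ) = 0.8189/(19.44 − 15.92) = 0.8189/3.52 = 0.2327 hr

Final: 0.2327 hr


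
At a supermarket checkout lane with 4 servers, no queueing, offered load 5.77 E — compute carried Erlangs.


B(4,5.77) = 0.454491 (Erlang-B)
Carried load = a(1 − B) = 5.77·(1 − 0.454491) = 5.77·0.545509 = 3.1476 E

Final: 3.1476 Erlangs


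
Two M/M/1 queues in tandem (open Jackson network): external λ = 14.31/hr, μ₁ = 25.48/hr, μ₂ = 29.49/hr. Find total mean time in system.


Each node sees arrival rate λ = 14.31/hr (tandem ⇒ throughput preserved).
W₁ = 1/(μ₁−λ) = 1/(25.48−14.31) = 0.08953 hr
W₂ = 1/(μ₂−λ) = 1/(29.49−14.31) = 0.06588 hr
W_total = W₁ + W₂ = 0.08953 + 0.06588 = 0.15540 hr

Final: 0.15540 hr


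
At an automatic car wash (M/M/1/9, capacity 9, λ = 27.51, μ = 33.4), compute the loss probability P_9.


ρ = λ/μ = 27.51/33.4 = 0.8237
P_K = (1−ρ)ρ^K/(1−ρ^(K+1)) = (0.1763·0.174460)/(1 − 0.143695)
= 0.030766/0.856305 = 0.035928

Final: 0.035928


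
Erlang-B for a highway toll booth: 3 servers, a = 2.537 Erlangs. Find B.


B(c,a) = (a^c/c!) / Σ_{k=0}^{c} a^k/k!
a^3/3! = 2.721511
Σ terms (k=0..3): 1.00000 + 2.53700 + 3.21818 + 2.72151 = 9.476696
B = 2.721511/9.476696 = 0.287179

Final: 0.287179


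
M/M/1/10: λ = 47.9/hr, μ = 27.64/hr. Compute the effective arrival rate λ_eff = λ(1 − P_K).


ρ = 1.7330; P_K = (1−ρ)ρ^10/(1−ρ^11) = 0.423966
λ_eff = λ(1 − P_K) = 47.9·(1 − 0.423966) = 47.9·0.576034 = 27.5920 /hr

Final: 27.5920 /hr


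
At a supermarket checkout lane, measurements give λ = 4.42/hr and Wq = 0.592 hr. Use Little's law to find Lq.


Lq = λWq = 4.42·0.592 = 2.6166

Final: 2.6166


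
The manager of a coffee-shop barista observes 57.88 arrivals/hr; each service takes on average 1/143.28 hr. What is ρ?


ρ = λ/μ = 57.88/143.28 = 0.4040

Final: 0.4040


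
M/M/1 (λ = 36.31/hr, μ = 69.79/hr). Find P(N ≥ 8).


ρ = 36.31/69.79 = 0.5203
P(N ≥ n) = ρ^n = 0.5203^8 = 0.005369

Final: 0.005369


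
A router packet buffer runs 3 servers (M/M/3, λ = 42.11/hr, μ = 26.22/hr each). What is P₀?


a = λ/μ = 42.11/26.22 = 1.6060; ρ = a/c = 0.5353
Σ_{k=0}^{2} a^k/k! (terms k=0..2) = 1.00000 + 1.60603 + 1.28966 = 3.89569
Tail: a^3/(3!(1−ρ)) = 4.14245/(6·0.4647) = 1.48584
P₀ = 1/(3.89569 + 1.48584) = 1/5.38153 = 0.185821

Final: 0.185821


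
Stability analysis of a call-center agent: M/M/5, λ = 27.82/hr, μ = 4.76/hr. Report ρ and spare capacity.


Total capacity cμ = 5·4.76 = 23.80/hr
ρ = λ/(cμ) = 27.82/23.80 = 1.1689
Stable ⇔ ρ < 1: NO
Spare capacity = cμ − λ = 23.80 − 27.82 = -4.02/hr

Final: ρ = 1.1689; unstable; margin = -4.02/hr


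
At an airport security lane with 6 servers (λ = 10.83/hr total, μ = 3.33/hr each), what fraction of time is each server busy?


ρ = λ/(cμ) = 10.83/(6·3.33) = 10.83/19.98 = 0.5420

Final: 0.5420


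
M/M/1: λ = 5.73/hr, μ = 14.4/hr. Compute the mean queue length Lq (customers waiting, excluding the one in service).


ρ = 5.73/14.4 = 0.3979
Lq = ρ²/(1−ρ) = 0.1583/0.6021 = 0.2630

Final: 0.2630


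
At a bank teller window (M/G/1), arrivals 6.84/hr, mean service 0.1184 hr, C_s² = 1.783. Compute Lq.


ρ = λ·E[S] = 6.84·0.1184 = 0.8099
Lq = ρ²(1+C_s²)/(2(1−ρ)) = 0.6559·(1+1.783)/(2·0.1901)
= 0.6559·2.7830/0.3803 = 4.79972

Final: 4.79972


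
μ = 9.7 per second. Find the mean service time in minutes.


Mean service time = 1/μ = 1/9.7 second = 0.10309 second
In minutes: 0.10309 × 0.0166667 = 0.001718 min

Final: 0.001718 min


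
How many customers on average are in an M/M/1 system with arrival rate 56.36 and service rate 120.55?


ρ = λ/μ = 56.36/120.55 = 0.4675
L = ρ/(1−ρ) = 0.4675/(1 − 0.4675) = 0.4675/0.5325 = 0.8780

Final: 0.8780


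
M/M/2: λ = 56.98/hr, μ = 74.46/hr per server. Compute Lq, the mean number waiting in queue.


a = λ/μ = 0.7652; ρ = a/2 = 0.3826
P₀ = 0.446527
Lq = P₀·a^c·ρ / (c!·(1−ρ)²) = 0.446527·0.58560·0.3826/(2·0.38116)
= 0.13125

Final: 0.13125


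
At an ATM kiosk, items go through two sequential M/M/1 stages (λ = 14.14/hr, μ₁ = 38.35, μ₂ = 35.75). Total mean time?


Each node sees arrival rate λ = 14.14/hr (tandem ⇒ throughput preserved).
W₁ = 1/(μ₁−λ) = 1/(38.35−14.14) = 0.04131 hr
W₂ = 1/(μ₂−λ) = 1/(35.75−14.14) = 0.04627 hr
W_total = W₁ + W₂ = 0.04131 + 0.04627 = 0.08758 hr

Final: 0.08758 hr


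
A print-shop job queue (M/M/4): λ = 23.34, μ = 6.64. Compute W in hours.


a = 3.5151; ρ = 0.8788; P₀ = 0.014205
Lq = P₀·a^c·ρ/(c!(1−ρ)²) = 5.40219
Wq = Lq/λ = 5.40219/23.34 = 0.23146 hr
W = Wq + 1/μ = 0.23146 + 0.15060 = 0.38206 hr

Final: 0.38206 hr


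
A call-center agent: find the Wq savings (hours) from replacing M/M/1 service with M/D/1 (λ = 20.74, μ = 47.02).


ρ = 20.74/47.02 = 0.4411
Wq(M/M/1) = ρ/(μ−λ) = 0.4411/26.28 = 0.01678 hr
Wq(M/D/1) = ρ/(2(μ−λ)) = 0.008392 hr
Savings = 0.01678 − 0.008392 = 0.008392 hr

Final: 0.008392 hr


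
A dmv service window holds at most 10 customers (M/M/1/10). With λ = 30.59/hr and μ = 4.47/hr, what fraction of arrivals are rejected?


ρ = λ/μ = 30.59/4.47 = 6.8434
P_K = (1−ρ)ρ^K/(1−ρ^(K+1)) = (-5.8434·225278392.506642)/(1 − 1541670252.075656)
= -1316391859.569014/-1541670251.075656 = 0.853874

Final: 0.853874


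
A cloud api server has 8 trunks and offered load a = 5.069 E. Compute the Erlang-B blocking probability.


B(c,a) = (a^c/c!) / Σ_{k=0}^{c} a^k/k!
a^8/8! = 10.810799
Σ terms (k=0..8): 1.00000 + 5.06900 + 12.84738 + 21.70779 + 27.50920 + 27.88882 + 23.56141 + 17.06183 + 10.81080 = 147.456227
B = 10.810799/147.456227 = 0.073315

Final: 0.073315


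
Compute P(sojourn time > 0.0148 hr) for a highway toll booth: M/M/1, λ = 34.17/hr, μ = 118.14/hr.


W ~ Exponential(μ−λ) for M/M/1.
μ − λ = 118.14 − 34.17 = 83.9700
P(W > t) = e^{−(μ−λ)t} = e^{−1.2428} = 0.288588

Final: 0.288588


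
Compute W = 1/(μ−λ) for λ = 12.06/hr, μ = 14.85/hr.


W = 1/(μ−λ) = 1/(14.85 − 12.06) = 1/2.79 = 0.3584 hr

Final: 0.3584 hr


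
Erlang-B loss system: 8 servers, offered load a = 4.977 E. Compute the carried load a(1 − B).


B(8,4.977) = 0.068972 (Erlang-B)
Carried load = a(1 − B) = 4.977·(1 − 0.068972) = 4.977·0.931028 = 4.6337 E

Final: 4.6337 Erlangs


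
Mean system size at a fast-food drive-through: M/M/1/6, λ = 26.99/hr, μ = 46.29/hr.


ρ = 26.99/46.29 = 0.5831
L = ρ[1 − (K+1)ρ^K + Kρ^(K+1)] / [(1−ρ)(1−ρ^(K+1))]
Numerator: 0.5831·(1 − 7·0.039291 + 6·0.022909) = 0.502844
Denominator: (0.4169)·(0.977091) = 0.407385
L = 0.502844/0.407385 = 1.2343

Final: 1.2343


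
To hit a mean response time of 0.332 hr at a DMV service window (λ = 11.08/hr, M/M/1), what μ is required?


W = 1/(μ−λ) ⇒ μ − λ = 1/W = 1/0.332 = 3.0120
μ = λ + 1/W = 11.08 + 3.0120 = 14.0920 per hr

Final: 14.0920 /hr


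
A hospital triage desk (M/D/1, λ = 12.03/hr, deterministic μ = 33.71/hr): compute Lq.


ρ = 12.03/33.71 = 0.3569
M/D/1: Lq = ρ²/(2(1−ρ)) = 0.1274/(2·0.6431) = 0.09901

Final: 0.09901


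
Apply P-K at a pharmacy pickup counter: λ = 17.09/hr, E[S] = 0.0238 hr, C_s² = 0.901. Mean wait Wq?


ρ = λ·E[S] = 17.09·0.0238 = 0.4067
E[S²] = E[S]²(1+C_s²) = 0.0238²·(1+0.901) = 0.001077
Wq = λ·E[S²]/(2(1−ρ)) = 17.09·0.001077/(2·0.5933) = 0.01551 hr

Final: 0.01551 hr


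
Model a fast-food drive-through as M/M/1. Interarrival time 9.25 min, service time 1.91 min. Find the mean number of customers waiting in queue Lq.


λ = 60/9.25 = 6.4865 /hr
μ = 60/1.91 = 31.4136 /hr
ρ = λ/μ = 6.4865/31.4136 = 0.2065
Lq = ρ²/(1−ρ) = 0.04264/0.7935 = 0.05373

Final: 0.05373


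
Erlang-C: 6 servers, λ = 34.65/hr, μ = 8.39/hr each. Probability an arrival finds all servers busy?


a = λ/μ = 4.1299; ρ = a/6 = 0.6883
P₀ = 0.014359 (from M/M/c formula)
C(c,a) = [a^c/(c!(1−ρ))]·P₀ = [4961.89613/(720·0.3117)]·0.014359
= 22.11085·0.014359 = 0.317491

Final: 0.317491


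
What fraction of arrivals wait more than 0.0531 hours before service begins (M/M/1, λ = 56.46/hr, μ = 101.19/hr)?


ρ = 56.46/101.19 = 0.5580
P(Wq > t) = ρ·e^{−(μ−λ)t} = 0.5580·e^{−2.3752}
= 0.5580·0.092999 = 0.051890

Final: 0.051890


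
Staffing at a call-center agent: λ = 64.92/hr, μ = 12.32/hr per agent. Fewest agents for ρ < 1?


Stability requires cμ > λ ⇔ c > λ/μ.
λ/μ = 64.92/12.32 = 5.2695
Minimum integer c = ⌊5.2695⌋ + 1 = 6
Check: 6·12.32 = 73.92 > 64.92, while 5·12.32 = 61.60 ≤ 64.92

Final: 6 servers


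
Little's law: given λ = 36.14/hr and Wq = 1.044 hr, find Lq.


Lq = λWq = 36.14·1.044 = 37.7302

Final: 37.7302


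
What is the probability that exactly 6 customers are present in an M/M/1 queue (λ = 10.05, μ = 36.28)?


ρ = 10.05/36.28 = 0.2770
P_n = (1−ρ)·ρ^n = (1 − 0.2770)·0.2770^6 = 0.7230·0.0004518 = 0.0003267

Final: 0.0003267


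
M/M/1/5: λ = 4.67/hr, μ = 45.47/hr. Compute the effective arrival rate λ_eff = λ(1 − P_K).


ρ = 0.1027; P_K = (1−ρ)ρ^5/(1−ρ^6) = 0.00001025
λ_eff = λ(1 − P_K) = 4.67·(1 − 0.00001025) = 4.67·0.999990 = 4.6700 /hr

Final: 4.6700 /hr


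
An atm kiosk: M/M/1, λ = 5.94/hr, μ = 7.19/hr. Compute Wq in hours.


ρ = 5.94/7.19 = 0.8261
Wq = ρ/(μ−λ) = 0.8261/(7.19 − 5.94) = 0.8261/1.25 = 0.6609 hr

Final: 0.6609 hr


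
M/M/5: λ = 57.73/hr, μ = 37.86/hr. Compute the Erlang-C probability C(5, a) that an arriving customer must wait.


a = λ/μ = 1.5248; ρ = a/5 = 0.3050
P₀ = 0.217280 (from M/M/c formula)
C(c,a) = [a^c/(c!(1−ρ))]·P₀ = [8.24337/(120·0.6950)]·0.217280
= 0.09884·0.217280 = 0.021475

Final: 0.021475


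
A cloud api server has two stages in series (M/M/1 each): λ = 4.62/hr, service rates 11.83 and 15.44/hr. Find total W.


Each node sees arrival rate λ = 4.62/hr (tandem ⇒ throughput preserved).
W₁ = 1/(μ₁−λ) = 1/(11.83−4.62) = 0.13870 hr
W₂ = 1/(μ₂−λ) = 1/(15.44−4.62) = 0.09242 hr
W_total = W₁ + W₂ = 0.13870 + 0.09242 = 0.23112 hr

Final: 0.23112 hr


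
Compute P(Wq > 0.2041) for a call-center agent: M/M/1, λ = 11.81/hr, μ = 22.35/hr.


ρ = 11.81/22.35 = 0.5284
P(Wq > t) = ρ·e^{−(μ−λ)t} = 0.5284·e^{−2.1512}
= 0.5284·0.116343 = 0.061477

Final: 0.061477


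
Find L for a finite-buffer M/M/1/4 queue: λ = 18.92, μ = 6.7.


ρ = 18.92/6.7 = 2.8239
L = ρ[1 − (K+1)ρ^K + Kρ^(K+1)] / [(1−ρ)(1−ρ^(K+1))]
Numerator: 2.8239·(1 − 5·63.589486 + 4·179.569117) = 1133.305276
Denominator: (-1.8239)·(-178.569117) = 325.688748
L = 1133.305276/325.688748 = 3.4797

Final: 3.4797


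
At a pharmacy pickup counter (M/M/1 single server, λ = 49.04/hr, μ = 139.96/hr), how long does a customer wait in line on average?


ρ = 49.04/139.96 = 0.3504
Wq = ρ/(μ−λ) = 0.3504/(139.96 − 49.04) = 0.3504/90.92 = 0.003854 hr

Final: 0.003854 hr


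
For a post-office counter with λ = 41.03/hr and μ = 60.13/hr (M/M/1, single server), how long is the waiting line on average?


ρ = 41.03/60.13 = 0.6824
Lq = ρ²/(1−ρ) = 0.4656/0.3176 = 1.4658

Final: 1.4658


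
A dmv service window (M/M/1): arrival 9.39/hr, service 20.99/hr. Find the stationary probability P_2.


ρ = 9.39/20.99 = 0.4474
P_n = (1−ρ)·ρ^n = (1 − 0.4474)·0.4474^2 = 0.5526·0.200127 = 0.110599

Final: 0.110599


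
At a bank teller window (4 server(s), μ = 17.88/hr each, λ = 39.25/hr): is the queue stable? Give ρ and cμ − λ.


Total capacity cμ = 4·17.88 = 71.52/hr
ρ = λ/(cμ) = 39.25/71.52 = 0.5488
Stable ⇔ ρ < 1: YES
Spare capacity = cμ − λ = 71.52 − 39.25 = 32.27/hr

Final: ρ = 0.5488; stable; margin = 32.27/hr


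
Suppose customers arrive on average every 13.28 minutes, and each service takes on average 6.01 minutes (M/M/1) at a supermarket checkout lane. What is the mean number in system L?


λ = 60/13.28 = 4.5181 /hr
μ = 60/6.01 = 9.9834 /hr
ρ = λ/μ = 4.5181/9.9834 = 0.4526
L = ρ/(1−ρ) = 0.4526/0.5474 = 0.8267

Final: 0.8267


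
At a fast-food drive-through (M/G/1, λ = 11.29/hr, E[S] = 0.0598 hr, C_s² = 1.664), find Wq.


ρ = λ·E[S] = 11.29·0.0598 = 0.6751
E[S²] = E[S]²(1+C_s²) = 0.0598²·(1+1.664) = 0.009527
Wq = λ·E[S²]/(2(1−ρ)) = 11.29·0.009527/(2·0.3249) = 0.16554 hr

Final: 0.16554 hr


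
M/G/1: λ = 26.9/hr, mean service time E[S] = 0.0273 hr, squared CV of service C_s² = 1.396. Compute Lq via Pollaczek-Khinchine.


ρ = λ·E[S] = 26.9·0.0273 = 0.7344
Lq = ρ²(1+C_s²)/(2(1−ρ)) = 0.5393·(1+1.396)/(2·0.2656)
= 0.5393·2.3960/0.5313 = 2.43226

Final: 2.43226


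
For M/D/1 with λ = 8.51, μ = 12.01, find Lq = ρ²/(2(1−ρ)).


ρ = 8.51/12.01 = 0.7086
M/D/1: Lq = ρ²/(2(1−ρ)) = 0.5021/(2·0.2914) = 0.86143

Final: 0.86143


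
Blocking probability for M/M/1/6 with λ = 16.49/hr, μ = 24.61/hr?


ρ = λ/μ = 16.49/24.61 = 0.6701
P_K = (1−ρ)ρ^K/(1−ρ^(K+1)) = (0.3299·0.090501)/(1 − 0.060641)
= 0.029861/0.939359 = 0.031788

Final: 0.031788


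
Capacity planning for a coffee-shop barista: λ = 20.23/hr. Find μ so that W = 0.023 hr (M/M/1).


W = 1/(μ−λ) ⇒ μ − λ = 1/W = 1/0.023 = 43.4783
μ = λ + 1/W = 20.23 + 43.4783 = 63.7083 per hr

Final: 63.7083 /hr


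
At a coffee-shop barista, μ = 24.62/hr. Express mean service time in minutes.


Mean service time = 1/μ = 1/24.62 hour = 0.04062 hour
In minutes: 0.04062 × 60 = 2.4370 min

Final: 2.4370 min


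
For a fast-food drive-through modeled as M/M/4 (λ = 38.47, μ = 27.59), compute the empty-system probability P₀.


a = λ/μ = 38.47/27.59 = 1.3943; ρ = a/c = 0.3486
Σ_{k=0}^{3} a^k/k! (terms k=0..3) = 1.00000 + 1.39435 + 0.97210 + 0.45181 = 3.81826
Tail: a^4/(4!(1−ρ)) = 3.77991/(24·0.6514) = 0.24178
P₀ = 1/(3.81826 + 0.24178) = 1/4.06004 = 0.246303

Final: 0.246303


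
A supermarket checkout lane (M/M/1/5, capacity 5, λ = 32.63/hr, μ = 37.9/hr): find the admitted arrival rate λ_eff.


ρ = 0.8609; P_K = (1−ρ)ρ^5/(1−ρ^6) = 0.110967
λ_eff = λ(1 − P_K) = 32.63·(1 − 0.110967) = 32.63·0.889033 = 29.0092 /hr

Final: 29.0092 /hr


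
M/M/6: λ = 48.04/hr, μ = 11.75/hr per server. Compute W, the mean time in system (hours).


a = 4.0885; ρ = 0.6814; P₀ = 0.015069
Lq = P₀·a^c·ρ/(c!(1−ρ)²) = 0.65631
Wq = Lq/λ = 0.65631/48.04 = 0.01366 hr
W = Wq + 1/μ = 0.01366 + 0.08511 = 0.09877 hr

Final: 0.09877 hr


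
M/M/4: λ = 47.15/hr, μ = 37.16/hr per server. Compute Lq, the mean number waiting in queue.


a = λ/μ = 1.2688; ρ = a/4 = 0.3172
P₀ = 0.279921
Lq = P₀·a^c·ρ / (c!·(1−ρ)²) = 0.279921·2.59193·0.3172/(24·0.46620)
= 0.02057

Final: 0.02057


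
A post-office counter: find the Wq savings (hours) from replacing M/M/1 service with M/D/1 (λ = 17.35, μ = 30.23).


ρ = 17.35/30.23 = 0.5739
Wq(M/M/1) = ρ/(μ−λ) = 0.5739/12.88 = 0.04456 hr
Wq(M/D/1) = ρ/(2(μ−λ)) = 0.02228 hr
Savings = 0.04456 − 0.02228 = 0.02228 hr

Final: 0.02228 hr


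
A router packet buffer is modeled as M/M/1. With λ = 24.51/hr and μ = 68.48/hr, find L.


ρ = λ/μ = 24.51/68.48 = 0.3579
L = ρ/(1−ρ) = 0.3579/(1 − 0.3579) = 0.3579/0.6421 = 0.5574

Final: 0.5574


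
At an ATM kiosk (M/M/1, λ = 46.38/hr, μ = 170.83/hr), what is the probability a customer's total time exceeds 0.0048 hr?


W ~ Exponential(μ−λ) for M/M/1.
μ − λ = 170.83 − 46.38 = 124.4500
P(W > t) = e^{−(μ−λ)t} = e^{−0.5974} = 0.550262

Final: 0.550262


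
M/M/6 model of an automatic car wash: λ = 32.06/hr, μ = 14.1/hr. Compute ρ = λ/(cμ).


ρ = λ/(cμ) = 32.06/(6·14.1) = 32.06/84.60 = 0.3790

Final: 0.3790


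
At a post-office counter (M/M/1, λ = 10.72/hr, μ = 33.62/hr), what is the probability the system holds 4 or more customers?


ρ = 10.72/33.62 = 0.3189
P(N ≥ n) = ρ^n = 0.3189^4 = 0.010337

Final: 0.010337


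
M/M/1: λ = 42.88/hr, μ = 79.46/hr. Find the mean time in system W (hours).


W = 1/(μ−λ) = 1/(79.46 − 42.88) = 1/36.58 = 0.02734 hr

Final: 0.02734 hr


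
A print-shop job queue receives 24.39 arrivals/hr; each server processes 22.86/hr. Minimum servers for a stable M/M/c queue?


Stability requires cμ > λ ⇔ c > λ/μ.
λ/μ = 24.39/22.86 = 1.0669
Minimum integer c = ⌊1.0669⌋ + 1 = 2
Check: 2·22.86 = 45.72 > 24.39, while 1·22.86 = 22.86 ≤ 24.39

Final: 2 servers


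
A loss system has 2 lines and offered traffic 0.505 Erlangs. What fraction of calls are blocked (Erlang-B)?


B(c,a) = (a^c/c!) / Σ_{k=0}^{c} a^k/k!
a^2/2! = 0.127513
Σ terms (k=0..2): 1.00000 + 0.50500 + 0.12751 = 1.632513
B = 0.127513/1.632513 = 0.078108

Final: 0.078108


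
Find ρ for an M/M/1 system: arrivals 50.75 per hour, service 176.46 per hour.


ρ = λ/μ = 50.75/176.46 = 0.2876

Final: 0.2876


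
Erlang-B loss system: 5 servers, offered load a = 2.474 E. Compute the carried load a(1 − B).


B(5,2.474) = 0.067802 (Erlang-B)
Carried load = a(1 − B) = 2.474·(1 − 0.067802) = 2.474·0.932198 = 2.3063 E

Final: 2.3063 Erlangs


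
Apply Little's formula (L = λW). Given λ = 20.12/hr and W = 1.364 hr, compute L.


L = λW = 20.12·1.364 = 27.4437

Final: 27.4437


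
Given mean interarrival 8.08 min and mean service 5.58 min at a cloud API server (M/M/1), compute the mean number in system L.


λ = 60/8.08 = 7.4257 /hr
μ = 60/5.58 = 10.7527 /hr
ρ = λ/μ = 7.4257/10.7527 = 0.6906
L = ρ/(1−ρ) = 0.6906/0.3094 = 2.2320

Final: 2.2320


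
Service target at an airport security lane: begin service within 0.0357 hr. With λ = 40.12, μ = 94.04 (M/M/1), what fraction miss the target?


ρ = 40.12/94.04 = 0.4266
P(Wq > t) = ρ·e^{−(μ−λ)t} = 0.4266·e^{−1.9249}
= 0.4266·0.145884 = 0.062238

Final: 0.062238


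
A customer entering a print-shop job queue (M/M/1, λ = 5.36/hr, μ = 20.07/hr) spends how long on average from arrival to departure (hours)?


W = 1/(μ−λ) = 1/(20.07 − 5.36) = 1/14.71 = 0.06798 hr

Final: 0.06798 hr


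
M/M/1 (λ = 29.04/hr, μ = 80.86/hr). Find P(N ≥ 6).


ρ = 29.04/80.86 = 0.3591
P(N ≥ n) = ρ^n = 0.3591^6 = 0.002146

Final: 0.002146


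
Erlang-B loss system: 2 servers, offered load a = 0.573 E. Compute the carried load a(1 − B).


B(2,0.573) = 0.094501 (Erlang-B)
Carried load = a(1 − B) = 0.573·(1 − 0.094501) = 0.573·0.905499 = 0.5189 E

Final: 0.5189 Erlangs


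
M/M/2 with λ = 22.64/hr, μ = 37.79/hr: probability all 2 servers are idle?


a = λ/μ = 22.64/37.79 = 0.5991; ρ = a/c = 0.2996
Σ_{k=0}^{1} a^k/k! (terms k=0..1) = 1.00000 + 0.59910 = 1.59910
Tail: a^2/(2!(1−ρ)) = 0.35892/(2·0.7004) = 0.25621
P₀ = 1/(1.59910 + 0.25621) = 1/1.85531 = 0.538994

Final: 0.538994


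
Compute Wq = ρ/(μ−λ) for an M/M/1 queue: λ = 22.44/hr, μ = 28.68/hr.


ρ = 22.44/28.68 = 0.7824
Wq = ρ/(μ−λ) = 0.7824/(28.68 − 22.44) = 0.7824/6.24 = 0.1254 hr

Final: 0.1254 hr


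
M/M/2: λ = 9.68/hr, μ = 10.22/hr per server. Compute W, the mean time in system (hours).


a = 0.9472; ρ = 0.4736; P₀ = 0.357238
Lq = P₀·a^c·ρ/(c!(1−ρ)²) = 0.27385
Wq = Lq/λ = 0.27385/9.68 = 0.02829 hr
W = Wq + 1/μ = 0.02829 + 0.09785 = 0.12614 hr

Final: 0.12614 hr


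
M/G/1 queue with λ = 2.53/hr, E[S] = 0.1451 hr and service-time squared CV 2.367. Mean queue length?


ρ = λ·E[S] = 2.53·0.1451 = 0.3671
Lq = ρ²(1+C_s²)/(2(1−ρ)) = 0.1348·(1+2.367)/(2·0.6329)
= 0.1348·3.3670/1.2658 = 0.35847

Final: 0.35847


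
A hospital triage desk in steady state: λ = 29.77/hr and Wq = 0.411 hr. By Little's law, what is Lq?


Lq = λWq = 29.77·0.411 = 12.2355

Final: 12.2355


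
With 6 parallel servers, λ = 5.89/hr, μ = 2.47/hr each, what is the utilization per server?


ρ = λ/(cμ) = 5.89/(6·2.47) = 5.89/14.82 = 0.3974

Final: 0.3974


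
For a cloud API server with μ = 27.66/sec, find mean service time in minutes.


Mean service time = 1/μ = 1/27.66 second = 0.03615 second
In minutes: 0.03615 × 0.0166667 = 0.0006026 min

Final: 0.0006026 min


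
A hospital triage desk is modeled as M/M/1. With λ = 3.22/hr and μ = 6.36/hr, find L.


ρ = λ/μ = 3.22/6.36 = 0.5063
L = ρ/(1−ρ) = 0.5063/(1 − 0.5063) = 0.5063/0.4937 = 1.0255

Final: 1.0255


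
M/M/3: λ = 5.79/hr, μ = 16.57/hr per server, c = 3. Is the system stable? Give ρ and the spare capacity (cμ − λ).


Total capacity cμ = 3·16.57 = 49.71/hr
ρ = λ/(cμ) = 5.79/49.71 = 0.1165
Stable ⇔ ρ < 1: YES
Spare capacity = cμ − λ = 49.71 − 5.79 = 43.92/hr

Final: ρ = 0.1165; stable; margin = 43.92/hr


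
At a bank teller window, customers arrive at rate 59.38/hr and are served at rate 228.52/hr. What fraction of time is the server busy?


ρ = λ/μ = 59.38/228.52 = 0.2598

Final: 0.2598


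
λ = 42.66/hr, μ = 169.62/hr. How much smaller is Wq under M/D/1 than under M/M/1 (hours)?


ρ = 42.66/169.62 = 0.2515
Wq(M/M/1) = ρ/(μ−λ) = 0.2515/126.96 = 0.001981 hr
Wq(M/D/1) = ρ/(2(μ−λ)) = 0.0009905 hr
Savings = 0.001981 − 0.0009905 = 0.0009905 hr

Final: 0.0009905 hr


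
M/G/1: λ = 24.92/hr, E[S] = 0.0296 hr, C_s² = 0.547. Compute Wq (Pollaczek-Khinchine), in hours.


ρ = λ·E[S] = 24.92·0.0296 = 0.7376
E[S²] = E[S]²(1+C_s²) = 0.0296²·(1+0.547) = 0.001355
Wq = λ·E[S²]/(2(1−ρ)) = 24.92·0.001355/(2·0.2624) = 0.06437 hr

Final: 0.06437 hr


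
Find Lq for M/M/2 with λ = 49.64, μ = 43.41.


a = λ/μ = 1.1435; ρ = a/2 = 0.5718
P₀ = 0.272461
Lq = P₀·a^c·ρ / (c!·(1−ρ)²) = 0.272461·1.30763·0.5718/(2·0.18339)
= 0.55538

Final: 0.55538


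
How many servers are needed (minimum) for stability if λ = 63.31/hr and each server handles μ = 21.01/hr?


Stability requires cμ > λ ⇔ c > λ/μ.
λ/μ = 63.31/21.01 = 3.0133
Minimum integer c = ⌊3.0133⌋ + 1 = 4
Check: 4·21.01 = 84.04 > 63.31, while 3·21.01 = 63.03 ≤ 63.31

Final: 4 servers


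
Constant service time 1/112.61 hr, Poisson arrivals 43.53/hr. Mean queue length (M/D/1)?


ρ = 43.53/112.61 = 0.3866
M/D/1: Lq = ρ²/(2(1−ρ)) = 0.1494/(2·0.6134) = 0.12179

Final: 0.12179


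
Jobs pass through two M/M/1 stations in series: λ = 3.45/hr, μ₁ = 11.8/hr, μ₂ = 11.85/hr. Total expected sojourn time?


Each node sees arrival rate λ = 3.45/hr (tandem ⇒ throughput preserved).
W₁ = 1/(μ₁−λ) = 1/(11.8−3.45) = 0.11976 hr
W₂ = 1/(μ₂−λ) = 1/(11.85−3.45) = 0.11905 hr
W_total = W₁ + W₂ = 0.11976 + 0.11905 = 0.23881 hr

Final: 0.23881 hr


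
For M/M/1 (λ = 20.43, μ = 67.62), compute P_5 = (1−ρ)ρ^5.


ρ = 20.43/67.62 = 0.3021
P_n = (1−ρ)·ρ^n = (1 − 0.3021)·0.3021^5 = 0.6979·0.002517 = 0.001757

Final: 0.001757


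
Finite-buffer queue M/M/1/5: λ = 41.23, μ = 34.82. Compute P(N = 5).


ρ = λ/μ = 41.23/34.82 = 1.1841
P_K = (1−ρ)ρ^K/(1−ρ^(K+1)) = (-0.1841·2.327678)/(1 − 2.756179)
= -0.428501/-1.756179 = 0.243996

Final: 0.243996


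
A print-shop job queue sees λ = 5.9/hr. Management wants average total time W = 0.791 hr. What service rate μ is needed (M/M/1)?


W = 1/(μ−λ) ⇒ μ − λ = 1/W = 1/0.791 = 1.2642
μ = λ + 1/W = 5.9 + 1.2642 = 7.1642 per hr

Final: 7.1642 /hr


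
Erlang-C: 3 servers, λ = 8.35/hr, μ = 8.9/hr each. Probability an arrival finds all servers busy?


a = λ/μ = 0.9382; ρ = a/3 = 0.3127
P₀ = 0.387810 (from M/M/c formula)
C(c,a) = [a^c/(c!(1−ρ))]·P₀ = [0.82583/(6·0.6873)]·0.387810
= 0.20027·0.387810 = 0.077666

Final: 0.077666


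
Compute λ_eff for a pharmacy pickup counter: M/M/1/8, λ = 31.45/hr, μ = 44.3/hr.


ρ = 0.7099; P_K = (1−ρ)ρ^8/(1−ρ^9) = 0.019616
λ_eff = λ(1 − P_K) = 31.45·(1 − 0.019616) = 31.45·0.980384 = 30.8331 /hr

Final: 30.8331 /hr


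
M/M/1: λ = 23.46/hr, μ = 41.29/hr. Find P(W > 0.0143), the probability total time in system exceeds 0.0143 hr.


W ~ Exponential(μ−λ) for M/M/1.
μ − λ = 41.29 − 23.46 = 17.8300
P(W > t) = e^{−(μ−λ)t} = e^{−0.2550} = 0.774941

Final: 0.774941


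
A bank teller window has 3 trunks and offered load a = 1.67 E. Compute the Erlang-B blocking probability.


B(c,a) = (a^c/c!) / Σ_{k=0}^{c} a^k/k!
a^3/3! = 0.776244
Σ terms (k=0..3): 1.00000 + 1.67000 + 1.39445 + 0.77624 = 4.840694
B = 0.776244/4.840694 = 0.160358

Final: 0.160358


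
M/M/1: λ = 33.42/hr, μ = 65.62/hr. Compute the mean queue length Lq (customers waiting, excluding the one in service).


ρ = 33.42/65.62 = 0.5093
Lq = ρ²/(1−ρ) = 0.2594/0.4907 = 0.5286

Final: 0.5286


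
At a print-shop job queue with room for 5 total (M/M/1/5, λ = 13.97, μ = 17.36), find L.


ρ = 13.97/17.36 = 0.8047
L = ρ[1 − (K+1)ρ^K + Kρ^(K+1)] / [(1−ρ)(1−ρ^(K+1))]
Numerator: 0.8047·(1 − 6·0.337469 + 5·0.271569) = 0.267999
Denominator: (0.1953)·(0.728431) = 0.142245
L = 0.267999/0.142245 = 1.8841

Final: 1.8841


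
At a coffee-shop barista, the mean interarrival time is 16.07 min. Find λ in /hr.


λ = 1/(interarrival time) in consistent units.
1 hour = 60 min, so λ = 60/16.07 = 3.7337 per hour

Final: 3.7337 /hr


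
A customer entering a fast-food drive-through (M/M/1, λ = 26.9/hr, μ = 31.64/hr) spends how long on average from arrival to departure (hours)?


W = 1/(μ−λ) = 1/(31.64 − 26.9) = 1/4.74 = 0.2110 hr

Final: 0.2110 hr


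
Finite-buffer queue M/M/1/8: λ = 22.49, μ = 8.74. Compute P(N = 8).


ρ = λ/μ = 22.49/8.74 = 2.5732
P_K = (1−ρ)ρ^K/(1−ρ^(K+1)) = (-1.5732·1922.313352)/(1 − 4946.547744)
= -3024.234392/-4945.547744 = 0.611506

Final: 0.611506


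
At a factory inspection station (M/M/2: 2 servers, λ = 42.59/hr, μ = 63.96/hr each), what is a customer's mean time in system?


a = 0.6659; ρ = 0.3329; P₀ = 0.500440
Lq = P₀·a^c·ρ/(c!(1−ρ)²) = 0.08302
Wq = Lq/λ = 0.08302/42.59 = 0.001949 hr
W = Wq + 1/μ = 0.001949 + 0.01563 = 0.01758 hr

Final: 0.01758 hr


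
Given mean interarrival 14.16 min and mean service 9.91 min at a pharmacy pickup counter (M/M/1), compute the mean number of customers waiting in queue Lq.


λ = 60/14.16 = 4.2373 /hr
μ = 60/9.91 = 6.0545 /hr
ρ = λ/μ = 4.2373/6.0545 = 0.6999
Lq = ρ²/(1−ρ) = 0.4898/0.3001 = 1.6319

Final: 1.6319


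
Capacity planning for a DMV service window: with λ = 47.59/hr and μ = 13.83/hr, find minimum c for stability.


Stability requires cμ > λ ⇔ c > λ/μ.
λ/μ = 47.59/13.83 = 3.4411
Minimum integer c = ⌊3.4411⌋ + 1 = 4
Check: 4·13.83 = 55.32 > 47.59, while 3·13.83 = 41.49 ≤ 47.59

Final: 4 servers


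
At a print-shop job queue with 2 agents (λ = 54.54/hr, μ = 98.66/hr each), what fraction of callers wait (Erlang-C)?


a = λ/μ = 0.5528; ρ = a/2 = 0.2764
P₀ = 0.566902 (from M/M/c formula)
C(c,a) = [a^c/(c!(1−ρ))]·P₀ = [0.30560/(2·0.7236)]·0.566902
= 0.21116·0.566902 = 0.119710

Final: 0.119710


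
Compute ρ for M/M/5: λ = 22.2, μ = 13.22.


ρ = λ/(cμ) = 22.2/(5·13.22) = 22.2/66.10 = 0.3359

Final: 0.3359


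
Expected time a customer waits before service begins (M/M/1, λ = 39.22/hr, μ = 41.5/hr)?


ρ = 39.22/41.5 = 0.9451
Wq = ρ/(μ−λ) = 0.9451/(41.5 − 39.22) = 0.9451/2.28 = 0.4145 hr

Final: 0.4145 hr


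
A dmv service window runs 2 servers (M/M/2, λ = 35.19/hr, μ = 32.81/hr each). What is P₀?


a = λ/μ = 35.19/32.81 = 1.0725; ρ = a/c = 0.5363
Σ_{k=0}^{1} a^k/k! (terms k=0..1) = 1.00000 + 1.07254 = 2.07254
Tail: a^2/(2!(1−ρ)) = 1.15034/(2·0.4637) = 1.24031
P₀ = 1/(2.07254 + 1.24031) = 1/3.31285 = 0.301855

Final: 0.301855


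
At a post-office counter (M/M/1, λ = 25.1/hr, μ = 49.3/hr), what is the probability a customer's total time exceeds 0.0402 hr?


W ~ Exponential(μ−λ) for M/M/1.
μ − λ = 49.3 − 25.1 = 24.2000
P(W > t) = e^{−(μ−λ)t} = e^{−0.9728} = 0.378008

Final: 0.378008


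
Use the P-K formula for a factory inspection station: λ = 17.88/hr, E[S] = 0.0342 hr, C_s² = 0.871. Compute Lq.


ρ = λ·E[S] = 17.88·0.0342 = 0.6115
Lq = ρ²(1+C_s²)/(2(1−ρ)) = 0.3739·(1+0.871)/(2·0.3885)
= 0.3739·1.8710/0.7770 = 0.90040

Final: 0.90040


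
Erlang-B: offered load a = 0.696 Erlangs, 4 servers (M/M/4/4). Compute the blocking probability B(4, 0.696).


B(c,a) = (a^c/c!) / Σ_{k=0}^{c} a^k/k!
a^4/4! = 0.009777
Σ terms (k=0..4): 1.00000 + 0.69600 + 0.24221 + 0.05619 + 0.009777 = 2.004178
B = 0.009777/2.004178 = 0.004879

Final: 0.004879


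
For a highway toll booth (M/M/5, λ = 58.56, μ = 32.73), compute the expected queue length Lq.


a = λ/μ = 1.7892; ρ = a/5 = 0.3578
P₀ = 0.166410
Lq = P₀·a^c·ρ / (c!·(1−ρ)²) = 0.166410·18.33476·0.3578/(120·0.41237)
= 0.02206

Final: 0.02206


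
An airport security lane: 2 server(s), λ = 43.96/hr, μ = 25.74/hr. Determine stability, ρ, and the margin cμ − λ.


Total capacity cμ = 2·25.74 = 51.48/hr
ρ = λ/(cμ) = 43.96/51.48 = 0.8539
Stable ⇔ ρ < 1: YES
Spare capacity = cμ − λ = 51.48 − 43.96 = 7.52/hr

Final: ρ = 0.8539; stable; margin = 7.52/hr


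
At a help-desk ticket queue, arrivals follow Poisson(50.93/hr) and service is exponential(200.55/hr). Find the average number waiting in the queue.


ρ = 50.93/200.55 = 0.2540
Lq = ρ²/(1−ρ) = 0.06449/0.7460 = 0.08644

Final: 0.08644


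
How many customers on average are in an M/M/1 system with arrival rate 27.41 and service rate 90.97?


ρ = λ/μ = 27.41/90.97 = 0.3013
L = ρ/(1−ρ) = 0.3013/(1 − 0.3013) = 0.3013/0.6987 = 0.4312

Final: 0.4312
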